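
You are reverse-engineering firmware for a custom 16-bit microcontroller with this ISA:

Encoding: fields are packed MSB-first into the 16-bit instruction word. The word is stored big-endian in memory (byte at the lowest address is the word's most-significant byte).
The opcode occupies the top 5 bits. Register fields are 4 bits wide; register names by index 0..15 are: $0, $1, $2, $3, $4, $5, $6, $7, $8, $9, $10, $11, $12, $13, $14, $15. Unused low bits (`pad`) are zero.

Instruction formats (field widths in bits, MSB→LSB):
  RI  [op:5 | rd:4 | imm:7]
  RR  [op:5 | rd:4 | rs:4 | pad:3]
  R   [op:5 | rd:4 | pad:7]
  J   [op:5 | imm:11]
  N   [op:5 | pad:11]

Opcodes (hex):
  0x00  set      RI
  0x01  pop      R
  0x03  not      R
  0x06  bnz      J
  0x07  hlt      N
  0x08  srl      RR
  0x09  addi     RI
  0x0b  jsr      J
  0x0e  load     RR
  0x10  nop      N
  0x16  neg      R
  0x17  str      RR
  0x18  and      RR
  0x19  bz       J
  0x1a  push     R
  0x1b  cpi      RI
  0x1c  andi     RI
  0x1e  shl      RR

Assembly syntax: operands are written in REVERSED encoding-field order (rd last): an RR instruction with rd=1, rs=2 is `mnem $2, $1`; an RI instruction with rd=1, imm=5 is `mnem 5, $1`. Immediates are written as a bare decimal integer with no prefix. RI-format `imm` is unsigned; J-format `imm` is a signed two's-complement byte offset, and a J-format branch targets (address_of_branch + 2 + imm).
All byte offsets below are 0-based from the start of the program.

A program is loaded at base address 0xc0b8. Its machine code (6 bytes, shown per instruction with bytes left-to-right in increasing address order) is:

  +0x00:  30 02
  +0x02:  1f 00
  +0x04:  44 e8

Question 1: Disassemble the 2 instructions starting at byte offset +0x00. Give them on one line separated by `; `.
@+00  big-endian(30 02) = 0x3002
  top 5b → 0x6 → bnz [J]
  imm: (w>>0)&0x7ff=0x2 → 2
@+02  big-endian(1f 00) = 0x1f00
  top 5b → 0x3 → not [R]
  rd: (w>>7)&0xf=0xe → $14

bnz 2; not $14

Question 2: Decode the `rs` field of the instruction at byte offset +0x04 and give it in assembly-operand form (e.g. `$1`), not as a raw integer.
$13

+0x04: 44 e8 ⇒ word 0x44e8 (big)
  opcode bits[15:11]=0x8: srl/RR
  [10:7] rd=9 = $9
  [6:3] rs=13 = $13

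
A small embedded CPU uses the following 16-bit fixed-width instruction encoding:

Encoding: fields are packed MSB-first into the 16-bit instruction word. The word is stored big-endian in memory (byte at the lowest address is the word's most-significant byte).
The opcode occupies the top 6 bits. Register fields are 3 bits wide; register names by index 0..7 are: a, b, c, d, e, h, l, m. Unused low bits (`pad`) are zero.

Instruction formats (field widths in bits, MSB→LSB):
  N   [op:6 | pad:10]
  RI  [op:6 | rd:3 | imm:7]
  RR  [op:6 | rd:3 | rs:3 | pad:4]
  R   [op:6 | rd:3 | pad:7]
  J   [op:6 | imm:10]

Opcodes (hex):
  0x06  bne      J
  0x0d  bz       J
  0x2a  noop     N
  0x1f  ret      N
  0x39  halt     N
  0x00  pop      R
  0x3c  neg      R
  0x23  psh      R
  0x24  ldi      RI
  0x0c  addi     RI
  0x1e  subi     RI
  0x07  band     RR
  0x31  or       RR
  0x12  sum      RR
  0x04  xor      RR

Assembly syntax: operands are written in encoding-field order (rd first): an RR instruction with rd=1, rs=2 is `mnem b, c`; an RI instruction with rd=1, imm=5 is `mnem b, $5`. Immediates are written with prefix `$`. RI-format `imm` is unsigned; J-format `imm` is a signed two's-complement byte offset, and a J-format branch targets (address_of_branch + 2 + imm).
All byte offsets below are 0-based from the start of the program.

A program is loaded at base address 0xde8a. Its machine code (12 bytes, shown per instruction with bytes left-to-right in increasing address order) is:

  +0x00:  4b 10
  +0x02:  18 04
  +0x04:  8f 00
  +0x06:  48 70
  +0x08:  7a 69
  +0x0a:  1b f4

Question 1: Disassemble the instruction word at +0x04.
psh l

[04] 8f 00 → 0x8f00
  opcode bits[15:10]=0x23: psh/R
  [9:7] rd=6 = l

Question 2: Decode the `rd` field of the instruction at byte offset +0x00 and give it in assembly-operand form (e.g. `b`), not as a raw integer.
[00] 4b 10 → 0x4b10
  top 6b → 0x12 → sum [RR]
  rd: (w>>7)&0x7=0x6 → l
  rs: (w>>4)&0x7=0x1 → b

l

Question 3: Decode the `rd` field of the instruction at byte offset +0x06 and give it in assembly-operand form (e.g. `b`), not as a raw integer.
off 0x06: read 48 70 as big → 0x4870
  op=0x4870>>10=0x12 ⇒ sum (RR)
  rd: (w>>7)&0x7=0x0 → a
  rs: (w>>4)&0x7=0x7 → m

a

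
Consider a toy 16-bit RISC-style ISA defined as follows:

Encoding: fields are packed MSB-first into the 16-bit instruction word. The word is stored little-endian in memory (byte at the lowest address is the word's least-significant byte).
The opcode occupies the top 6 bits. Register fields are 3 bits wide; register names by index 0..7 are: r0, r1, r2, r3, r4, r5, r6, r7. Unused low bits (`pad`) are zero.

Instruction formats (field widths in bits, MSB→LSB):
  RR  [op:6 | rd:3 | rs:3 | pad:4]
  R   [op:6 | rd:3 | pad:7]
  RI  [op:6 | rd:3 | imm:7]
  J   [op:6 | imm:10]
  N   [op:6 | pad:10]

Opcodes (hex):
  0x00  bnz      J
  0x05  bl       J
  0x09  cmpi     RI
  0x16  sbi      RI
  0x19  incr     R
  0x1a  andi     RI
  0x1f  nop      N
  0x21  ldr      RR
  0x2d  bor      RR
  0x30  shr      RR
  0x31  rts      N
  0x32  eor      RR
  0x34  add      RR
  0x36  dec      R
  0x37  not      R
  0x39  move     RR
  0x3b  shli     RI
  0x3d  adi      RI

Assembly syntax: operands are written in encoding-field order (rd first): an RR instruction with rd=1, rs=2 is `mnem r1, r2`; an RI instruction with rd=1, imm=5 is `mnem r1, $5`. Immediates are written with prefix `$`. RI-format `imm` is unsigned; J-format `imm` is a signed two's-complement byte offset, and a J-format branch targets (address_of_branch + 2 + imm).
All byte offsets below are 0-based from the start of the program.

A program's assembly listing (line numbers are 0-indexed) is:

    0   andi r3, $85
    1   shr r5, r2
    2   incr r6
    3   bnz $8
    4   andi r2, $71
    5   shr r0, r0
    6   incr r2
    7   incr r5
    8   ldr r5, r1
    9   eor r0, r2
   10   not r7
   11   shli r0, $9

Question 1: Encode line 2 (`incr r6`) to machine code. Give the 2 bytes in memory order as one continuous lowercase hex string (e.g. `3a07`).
2. incr fields op=0x19:6|rd=6:3|pad=0:7 → word 6700h → 00 67

0067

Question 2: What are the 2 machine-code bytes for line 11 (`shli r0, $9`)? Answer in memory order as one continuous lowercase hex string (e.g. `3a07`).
09ec

line 11 (shli): pack op=0x3b:6|rd=0:3|imm=9:7 = 0xec09; little→ 09 ec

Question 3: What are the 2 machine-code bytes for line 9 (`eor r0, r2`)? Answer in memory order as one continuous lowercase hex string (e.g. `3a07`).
L9: eor op=0x32:6|rd=0:3|rs=2:3|pad=0:4 ⇒ 0xc820 ⇒ little 20 c8

20c8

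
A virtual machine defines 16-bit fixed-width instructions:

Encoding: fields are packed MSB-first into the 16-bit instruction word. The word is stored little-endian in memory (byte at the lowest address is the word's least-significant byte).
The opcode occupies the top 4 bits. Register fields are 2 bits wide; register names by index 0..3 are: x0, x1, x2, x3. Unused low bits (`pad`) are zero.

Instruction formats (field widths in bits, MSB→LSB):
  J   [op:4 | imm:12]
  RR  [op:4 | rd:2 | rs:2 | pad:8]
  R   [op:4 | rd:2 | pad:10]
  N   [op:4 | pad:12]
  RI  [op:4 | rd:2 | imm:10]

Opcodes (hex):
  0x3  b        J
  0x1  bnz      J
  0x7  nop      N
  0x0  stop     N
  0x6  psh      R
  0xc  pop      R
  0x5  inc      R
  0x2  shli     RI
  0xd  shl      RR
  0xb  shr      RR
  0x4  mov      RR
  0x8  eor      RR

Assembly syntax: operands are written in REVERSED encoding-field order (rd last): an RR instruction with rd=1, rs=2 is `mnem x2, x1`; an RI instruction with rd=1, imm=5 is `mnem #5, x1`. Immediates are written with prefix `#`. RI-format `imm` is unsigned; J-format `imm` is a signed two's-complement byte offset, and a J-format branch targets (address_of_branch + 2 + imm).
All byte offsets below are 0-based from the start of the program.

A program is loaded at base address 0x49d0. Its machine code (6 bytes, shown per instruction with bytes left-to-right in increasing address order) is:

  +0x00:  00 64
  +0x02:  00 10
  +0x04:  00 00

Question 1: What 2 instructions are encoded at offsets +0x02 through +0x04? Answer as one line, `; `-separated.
off 0x02: read 00 10 as little → 0x1000
  opcode bits[15:12]=0x1: bnz/J
  [11:0] imm=0 = #0
off 0x04: read 00 00 as little → 0x0000
  opcode bits[15:12]=0x0: stop/N

bnz #0; stop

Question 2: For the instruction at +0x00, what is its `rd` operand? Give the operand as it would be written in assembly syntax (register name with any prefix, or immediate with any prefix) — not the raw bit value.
@+00  little-endian(00 64) = 0x6400
  top 4b → 0x6 → psh [R]
  [11:10] rd=1 = x1

x1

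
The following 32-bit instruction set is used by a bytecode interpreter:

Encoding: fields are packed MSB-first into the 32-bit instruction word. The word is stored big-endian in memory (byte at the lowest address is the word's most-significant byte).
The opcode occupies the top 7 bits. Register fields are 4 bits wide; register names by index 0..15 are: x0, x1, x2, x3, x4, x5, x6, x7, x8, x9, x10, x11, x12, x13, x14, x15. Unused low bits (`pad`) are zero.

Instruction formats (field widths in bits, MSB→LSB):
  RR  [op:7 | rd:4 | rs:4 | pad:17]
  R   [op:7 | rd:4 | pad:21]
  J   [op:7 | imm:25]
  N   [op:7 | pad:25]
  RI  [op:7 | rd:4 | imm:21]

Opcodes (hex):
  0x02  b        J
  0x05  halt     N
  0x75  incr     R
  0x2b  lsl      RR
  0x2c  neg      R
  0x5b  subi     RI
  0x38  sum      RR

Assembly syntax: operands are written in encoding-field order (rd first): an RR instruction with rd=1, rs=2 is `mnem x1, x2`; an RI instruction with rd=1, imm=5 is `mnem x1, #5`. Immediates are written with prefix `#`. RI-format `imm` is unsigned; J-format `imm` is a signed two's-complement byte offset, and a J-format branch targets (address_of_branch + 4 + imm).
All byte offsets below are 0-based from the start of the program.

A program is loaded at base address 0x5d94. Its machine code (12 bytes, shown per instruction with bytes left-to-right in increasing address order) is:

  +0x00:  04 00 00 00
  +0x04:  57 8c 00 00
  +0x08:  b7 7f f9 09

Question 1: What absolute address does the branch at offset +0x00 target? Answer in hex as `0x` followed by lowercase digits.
off 0x00: read 04 00 00 00 as big → 0x04000000
  op=0x04000000>>25=0x2 ⇒ b (J)
  imm: (w>>0)&0x1ffffff=0x0 → #0
  target = base 0x5d94 + off 0x00 + 4 + imm 0 = 0x5d98

0x5d98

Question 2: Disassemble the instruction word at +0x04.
lsl x12, x6

off 0x04: read 57 8c 00 00 as big → 0x578c0000
  top 7b → 0x2b → lsl [RR]
  rd@[24:21]=0xc ⇒ x12
  rs@[20:17]=0x6 ⇒ x6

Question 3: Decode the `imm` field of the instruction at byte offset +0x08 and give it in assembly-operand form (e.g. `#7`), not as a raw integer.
#2095369

@+08  big-endian(b7 7f f9 09) = 0xb77ff909
  op=0xb77ff909>>25=0x5b ⇒ subi (RI)
  [24:21] rd=11 = x11
  [20:0] imm=2095369 = #2095369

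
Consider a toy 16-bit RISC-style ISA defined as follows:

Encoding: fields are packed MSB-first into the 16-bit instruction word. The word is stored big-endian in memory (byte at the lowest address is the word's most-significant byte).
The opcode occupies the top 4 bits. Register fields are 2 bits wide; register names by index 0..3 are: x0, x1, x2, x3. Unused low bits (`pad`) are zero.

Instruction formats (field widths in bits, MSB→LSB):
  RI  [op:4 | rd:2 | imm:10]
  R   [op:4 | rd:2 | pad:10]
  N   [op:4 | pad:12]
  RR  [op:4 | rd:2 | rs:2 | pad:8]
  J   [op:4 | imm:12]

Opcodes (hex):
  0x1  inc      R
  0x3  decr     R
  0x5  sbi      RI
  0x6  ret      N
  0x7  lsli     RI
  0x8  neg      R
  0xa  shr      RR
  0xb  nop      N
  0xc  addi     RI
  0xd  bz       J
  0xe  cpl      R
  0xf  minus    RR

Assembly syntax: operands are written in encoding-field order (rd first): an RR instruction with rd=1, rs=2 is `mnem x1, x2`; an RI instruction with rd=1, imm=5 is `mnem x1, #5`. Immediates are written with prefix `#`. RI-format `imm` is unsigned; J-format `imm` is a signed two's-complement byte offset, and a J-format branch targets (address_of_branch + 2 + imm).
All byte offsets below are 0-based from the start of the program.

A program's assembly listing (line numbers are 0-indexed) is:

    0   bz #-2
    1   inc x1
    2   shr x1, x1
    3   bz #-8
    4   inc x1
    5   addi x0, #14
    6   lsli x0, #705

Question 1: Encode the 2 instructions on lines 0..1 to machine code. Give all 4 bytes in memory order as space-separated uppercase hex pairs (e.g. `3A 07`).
0. bz fields op=0xd:4|imm=-2:12 → word dffeh → df fe
1. inc fields op=0x1:4|rd=1:2|pad=0:10 → word 1400h → 14 00

DF FE 14 00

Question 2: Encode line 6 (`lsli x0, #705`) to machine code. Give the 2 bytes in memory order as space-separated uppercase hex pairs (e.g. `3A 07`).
72 C1

L6: lsli op=0x7:4|rd=0:2|imm=705:10 ⇒ 0x72c1 ⇒ big 72 c1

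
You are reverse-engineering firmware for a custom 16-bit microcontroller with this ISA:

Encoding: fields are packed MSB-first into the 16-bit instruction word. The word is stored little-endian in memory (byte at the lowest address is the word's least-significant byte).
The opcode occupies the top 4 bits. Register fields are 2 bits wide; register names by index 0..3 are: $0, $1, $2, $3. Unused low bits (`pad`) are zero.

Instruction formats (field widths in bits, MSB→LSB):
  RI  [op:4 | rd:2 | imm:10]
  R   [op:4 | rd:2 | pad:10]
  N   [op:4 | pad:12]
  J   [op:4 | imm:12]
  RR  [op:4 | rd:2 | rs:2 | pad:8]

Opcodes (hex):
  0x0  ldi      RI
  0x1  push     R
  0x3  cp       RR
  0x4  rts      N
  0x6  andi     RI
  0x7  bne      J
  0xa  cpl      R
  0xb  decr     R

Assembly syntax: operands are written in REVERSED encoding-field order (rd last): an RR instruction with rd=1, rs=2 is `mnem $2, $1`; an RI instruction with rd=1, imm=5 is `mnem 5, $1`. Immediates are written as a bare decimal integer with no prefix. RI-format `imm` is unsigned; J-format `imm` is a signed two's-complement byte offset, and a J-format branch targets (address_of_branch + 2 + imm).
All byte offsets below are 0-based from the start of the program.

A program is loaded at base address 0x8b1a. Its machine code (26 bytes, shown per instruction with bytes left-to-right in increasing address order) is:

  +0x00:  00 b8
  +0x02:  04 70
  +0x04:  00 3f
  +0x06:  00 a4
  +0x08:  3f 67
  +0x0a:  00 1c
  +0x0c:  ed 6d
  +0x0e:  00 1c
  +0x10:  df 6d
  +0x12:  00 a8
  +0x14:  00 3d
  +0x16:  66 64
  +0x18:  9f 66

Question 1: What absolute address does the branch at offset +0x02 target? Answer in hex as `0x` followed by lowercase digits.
0x8b22

[02] 04 70 → 0x7004
  op=0x7004>>12=0x7 ⇒ bne (J)
  [11:0] imm=4 = 4
  target = base 0x8b1a + off 0x02 + 2 + imm 4 = 0x8b22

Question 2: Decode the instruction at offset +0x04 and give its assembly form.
+0x04: 00 3f ⇒ word 0x3f00 (little)
  opcode bits[15:12]=0x3: cp/RR
  rd@[11:10]=0x3 ⇒ $3
  rs@[9:8]=0x3 ⇒ $3

cp $3, $3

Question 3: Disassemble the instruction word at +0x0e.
push $3

off 0x0e: read 00 1c as little → 0x1c00
  opcode bits[15:12]=0x1: push/R
  rd: (w>>10)&0x3=0x3 → $3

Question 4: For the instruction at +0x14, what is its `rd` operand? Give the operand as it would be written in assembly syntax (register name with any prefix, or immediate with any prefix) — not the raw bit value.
+0x14: 00 3d ⇒ word 0x3d00 (little)
  opcode bits[15:12]=0x3: cp/RR
  [11:10] rd=3 = $3
  [9:8] rs=1 = $1

$3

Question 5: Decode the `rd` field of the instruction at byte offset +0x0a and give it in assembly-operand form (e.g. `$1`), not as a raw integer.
@+0a  little-endian(00 1c) = 0x1c00
  op=0x1c00>>12=0x1 ⇒ push (R)
  [11:10] rd=3 = $3

$3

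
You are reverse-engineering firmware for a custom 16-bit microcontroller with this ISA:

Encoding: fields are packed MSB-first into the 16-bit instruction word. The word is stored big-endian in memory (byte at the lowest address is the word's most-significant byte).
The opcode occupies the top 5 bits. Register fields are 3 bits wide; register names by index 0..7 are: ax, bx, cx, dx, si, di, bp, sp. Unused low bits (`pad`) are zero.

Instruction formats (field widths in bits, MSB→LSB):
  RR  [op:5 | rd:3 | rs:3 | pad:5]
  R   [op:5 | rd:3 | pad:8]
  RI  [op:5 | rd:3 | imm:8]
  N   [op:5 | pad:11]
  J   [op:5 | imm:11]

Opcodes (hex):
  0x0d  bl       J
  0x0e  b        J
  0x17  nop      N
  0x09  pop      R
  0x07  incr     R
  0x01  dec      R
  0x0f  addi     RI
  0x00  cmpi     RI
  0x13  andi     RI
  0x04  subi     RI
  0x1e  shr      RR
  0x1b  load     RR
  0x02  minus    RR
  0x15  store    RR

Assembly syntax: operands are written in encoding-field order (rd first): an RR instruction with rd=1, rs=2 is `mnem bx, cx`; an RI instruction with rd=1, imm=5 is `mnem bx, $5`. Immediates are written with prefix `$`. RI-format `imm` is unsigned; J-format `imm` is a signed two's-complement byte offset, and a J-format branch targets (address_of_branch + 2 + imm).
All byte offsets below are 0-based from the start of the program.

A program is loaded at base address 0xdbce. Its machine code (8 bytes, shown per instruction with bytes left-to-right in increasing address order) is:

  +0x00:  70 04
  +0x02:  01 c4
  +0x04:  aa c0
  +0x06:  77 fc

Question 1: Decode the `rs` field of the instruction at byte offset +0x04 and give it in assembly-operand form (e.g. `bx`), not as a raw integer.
bp

@+04  big-endian(aa c0) = 0xaac0
  top 5b → 0x15 → store [RR]
  rd: (w>>8)&0x7=0x2 → cx
  rs: (w>>5)&0x7=0x6 → bp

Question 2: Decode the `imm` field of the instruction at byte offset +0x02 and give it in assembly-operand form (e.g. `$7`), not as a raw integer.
$196

@+02  big-endian(01 c4) = 0x01c4
  top 5b → 0x0 → cmpi [RI]
  [10:8] rd=1 = bx
  [7:0] imm=196 = $196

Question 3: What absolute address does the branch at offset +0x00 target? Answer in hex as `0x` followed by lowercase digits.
0xdbd4

@+00  big-endian(70 04) = 0x7004
  top 5b → 0xe → b [J]
  imm@[10:0]=0x4 ⇒ $4
  target = base 0xdbce + off 0x00 + 2 + imm 4 = 0xdbd4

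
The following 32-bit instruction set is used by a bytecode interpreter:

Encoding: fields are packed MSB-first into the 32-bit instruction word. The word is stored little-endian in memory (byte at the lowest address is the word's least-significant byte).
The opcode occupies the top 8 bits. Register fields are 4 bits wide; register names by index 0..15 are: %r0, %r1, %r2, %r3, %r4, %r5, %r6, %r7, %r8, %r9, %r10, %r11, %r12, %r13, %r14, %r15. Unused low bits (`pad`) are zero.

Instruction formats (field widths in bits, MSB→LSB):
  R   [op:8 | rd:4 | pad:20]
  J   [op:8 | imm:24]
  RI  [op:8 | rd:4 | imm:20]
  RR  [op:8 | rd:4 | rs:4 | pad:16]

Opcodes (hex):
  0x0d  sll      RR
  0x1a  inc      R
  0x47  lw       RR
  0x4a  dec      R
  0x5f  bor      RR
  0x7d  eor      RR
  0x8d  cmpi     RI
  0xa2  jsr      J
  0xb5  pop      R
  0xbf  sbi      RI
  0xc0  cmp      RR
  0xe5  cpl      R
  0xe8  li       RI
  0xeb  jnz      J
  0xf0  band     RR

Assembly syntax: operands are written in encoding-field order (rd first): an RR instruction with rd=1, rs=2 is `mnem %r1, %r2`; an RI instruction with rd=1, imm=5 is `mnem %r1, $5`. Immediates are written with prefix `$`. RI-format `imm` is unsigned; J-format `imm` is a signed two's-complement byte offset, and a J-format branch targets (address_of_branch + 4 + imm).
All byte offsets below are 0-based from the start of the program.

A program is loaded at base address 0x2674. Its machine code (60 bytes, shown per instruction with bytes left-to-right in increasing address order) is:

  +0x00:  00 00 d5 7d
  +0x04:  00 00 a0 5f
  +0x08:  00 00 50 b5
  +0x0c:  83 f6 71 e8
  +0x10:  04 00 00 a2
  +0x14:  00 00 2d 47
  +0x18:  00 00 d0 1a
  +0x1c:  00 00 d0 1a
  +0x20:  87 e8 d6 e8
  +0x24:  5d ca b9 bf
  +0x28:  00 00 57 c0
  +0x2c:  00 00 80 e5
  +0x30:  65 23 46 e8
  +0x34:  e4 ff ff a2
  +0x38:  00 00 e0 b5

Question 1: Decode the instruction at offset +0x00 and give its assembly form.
eor %r13, %r5

off 0x00: read 00 00 d5 7d as little → 0x7dd50000
  opcode bits[31:24]=0x7d: eor/RR
  rd: (w>>20)&0xf=0xd → %r13
  rs: (w>>16)&0xf=0x5 → %r5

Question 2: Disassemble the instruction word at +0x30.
+0x30: 65 23 46 e8 ⇒ word 0xe8462365 (little)
  top 8b → 0xe8 → li [RI]
  [23:20] rd=4 = %r4
  [19:0] imm=402277 = $402277

li %r4, $402277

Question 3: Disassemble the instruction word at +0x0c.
li %r7, $128643

@+0c  little-endian(83 f6 71 e8) = 0xe871f683
  opcode bits[31:24]=0xe8: li/RI
  rd: (w>>20)&0xf=0x7 → %r7
  imm: (w>>0)&0xfffff=0x1f683 → $128643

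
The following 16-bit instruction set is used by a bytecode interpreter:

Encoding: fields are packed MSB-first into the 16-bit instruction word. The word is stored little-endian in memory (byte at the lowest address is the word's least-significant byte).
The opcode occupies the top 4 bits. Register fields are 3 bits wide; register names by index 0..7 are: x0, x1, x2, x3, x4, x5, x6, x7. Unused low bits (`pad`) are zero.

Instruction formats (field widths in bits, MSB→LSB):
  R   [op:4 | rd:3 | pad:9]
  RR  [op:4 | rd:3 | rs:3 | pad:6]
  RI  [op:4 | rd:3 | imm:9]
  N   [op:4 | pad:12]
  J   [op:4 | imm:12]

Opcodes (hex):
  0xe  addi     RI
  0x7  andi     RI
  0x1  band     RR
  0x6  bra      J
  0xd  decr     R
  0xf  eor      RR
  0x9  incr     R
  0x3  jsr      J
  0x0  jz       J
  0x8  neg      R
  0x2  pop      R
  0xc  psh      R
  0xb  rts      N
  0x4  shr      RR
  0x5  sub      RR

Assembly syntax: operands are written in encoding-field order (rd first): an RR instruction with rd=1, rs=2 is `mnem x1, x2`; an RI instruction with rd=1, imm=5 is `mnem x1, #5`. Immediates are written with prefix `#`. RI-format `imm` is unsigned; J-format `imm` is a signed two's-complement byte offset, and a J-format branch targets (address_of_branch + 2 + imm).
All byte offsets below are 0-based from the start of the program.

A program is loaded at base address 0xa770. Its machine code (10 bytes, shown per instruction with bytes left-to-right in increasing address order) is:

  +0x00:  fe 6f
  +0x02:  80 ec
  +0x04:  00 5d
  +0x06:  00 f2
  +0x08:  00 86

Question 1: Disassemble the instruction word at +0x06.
eor x1, x0

off 0x06: read 00 f2 as little → 0xf200
  opcode bits[15:12]=0xf: eor/RR
  rd@[11:9]=0x1 ⇒ x1
  rs@[8:6]=0x0 ⇒ x0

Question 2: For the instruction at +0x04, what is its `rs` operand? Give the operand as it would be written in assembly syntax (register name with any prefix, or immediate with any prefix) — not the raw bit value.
[04] 00 5d → 0x5d00
  opcode bits[15:12]=0x5: sub/RR
  [11:9] rd=6 = x6
  [8:6] rs=4 = x4

x4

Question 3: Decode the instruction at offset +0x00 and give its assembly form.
bra #-2

off 0x00: read fe 6f as little → 0x6ffe
  top 4b → 0x6 → bra [J]
  [11:0] imm=4094 (s12→-2) = #-2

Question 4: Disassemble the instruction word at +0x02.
+0x02: 80 ec ⇒ word 0xec80 (little)
  op=0xec80>>12=0xe ⇒ addi (RI)
  rd@[11:9]=0x6 ⇒ x6
  imm@[8:0]=0x80 ⇒ #128

addi x6, #128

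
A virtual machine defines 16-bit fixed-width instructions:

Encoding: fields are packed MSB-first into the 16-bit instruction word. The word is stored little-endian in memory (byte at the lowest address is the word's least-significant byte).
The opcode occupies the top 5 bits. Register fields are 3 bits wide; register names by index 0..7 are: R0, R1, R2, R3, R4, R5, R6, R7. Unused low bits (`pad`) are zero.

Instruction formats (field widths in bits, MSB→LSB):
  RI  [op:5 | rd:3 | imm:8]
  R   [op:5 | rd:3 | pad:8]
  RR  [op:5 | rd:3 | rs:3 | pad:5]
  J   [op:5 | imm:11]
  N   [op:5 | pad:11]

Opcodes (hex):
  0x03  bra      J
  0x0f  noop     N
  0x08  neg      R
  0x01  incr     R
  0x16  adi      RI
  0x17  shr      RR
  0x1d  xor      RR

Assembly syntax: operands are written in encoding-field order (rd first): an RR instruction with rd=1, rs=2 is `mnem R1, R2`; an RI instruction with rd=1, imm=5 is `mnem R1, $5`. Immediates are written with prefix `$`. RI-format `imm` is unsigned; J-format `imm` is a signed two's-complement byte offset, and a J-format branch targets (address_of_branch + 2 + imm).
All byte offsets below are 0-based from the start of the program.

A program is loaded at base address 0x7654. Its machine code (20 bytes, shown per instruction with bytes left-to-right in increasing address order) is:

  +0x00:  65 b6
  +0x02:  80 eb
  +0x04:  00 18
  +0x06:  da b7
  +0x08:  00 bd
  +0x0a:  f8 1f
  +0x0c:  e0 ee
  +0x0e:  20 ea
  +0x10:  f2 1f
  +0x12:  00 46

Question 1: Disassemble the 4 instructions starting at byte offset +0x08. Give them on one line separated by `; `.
shr R5, R0; bra $-8; xor R6, R7; xor R2, R1

off 0x08: read 00 bd as little → 0xbd00
  opcode bits[15:11]=0x17: shr/RR
  [10:8] rd=5 = R5
  [7:5] rs=0 = R0
off 0x0a: read f8 1f as little → 0x1ff8
  opcode bits[15:11]=0x3: bra/J
  [10:0] imm=2040 (s11→-8) = $-8
off 0x0c: read e0 ee as little → 0xeee0
  opcode bits[15:11]=0x1d: xor/RR
  [10:8] rd=6 = R6
  [7:5] rs=7 = R7
off 0x0e: read 20 ea as little → 0xea20
  opcode bits[15:11]=0x1d: xor/RR
  [10:8] rd=2 = R2
  [7:5] rs=1 = R1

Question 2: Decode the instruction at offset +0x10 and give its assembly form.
bra $-14

[10] f2 1f → 0x1ff2
  opcode bits[15:11]=0x3: bra/J
  [10:0] imm=2034 (s11→-14) = $-14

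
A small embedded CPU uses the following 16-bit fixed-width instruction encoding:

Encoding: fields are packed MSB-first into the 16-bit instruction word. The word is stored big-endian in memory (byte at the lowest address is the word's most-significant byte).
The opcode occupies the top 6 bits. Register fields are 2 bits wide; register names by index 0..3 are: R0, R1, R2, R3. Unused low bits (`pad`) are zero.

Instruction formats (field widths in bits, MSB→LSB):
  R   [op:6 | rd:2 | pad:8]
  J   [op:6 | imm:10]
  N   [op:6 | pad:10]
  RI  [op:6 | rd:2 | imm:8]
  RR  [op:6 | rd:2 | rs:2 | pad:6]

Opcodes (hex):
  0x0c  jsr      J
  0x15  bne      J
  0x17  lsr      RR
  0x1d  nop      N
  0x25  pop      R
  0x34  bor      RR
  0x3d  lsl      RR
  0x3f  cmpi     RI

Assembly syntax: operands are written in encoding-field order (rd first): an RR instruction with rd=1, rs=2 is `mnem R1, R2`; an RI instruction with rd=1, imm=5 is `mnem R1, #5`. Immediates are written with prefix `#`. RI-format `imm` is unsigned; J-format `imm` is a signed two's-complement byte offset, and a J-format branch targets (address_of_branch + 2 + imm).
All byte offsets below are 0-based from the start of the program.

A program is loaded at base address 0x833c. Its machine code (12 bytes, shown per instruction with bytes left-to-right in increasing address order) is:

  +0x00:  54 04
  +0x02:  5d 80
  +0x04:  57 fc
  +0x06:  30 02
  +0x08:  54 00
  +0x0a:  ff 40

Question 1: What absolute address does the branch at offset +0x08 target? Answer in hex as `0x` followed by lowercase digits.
0x8346

@+08  big-endian(54 00) = 0x5400
  top 6b → 0x15 → bne [J]
  imm@[9:0]=0x0 ⇒ #0
  target = base 0x833c + off 0x08 + 2 + imm 0 = 0x8346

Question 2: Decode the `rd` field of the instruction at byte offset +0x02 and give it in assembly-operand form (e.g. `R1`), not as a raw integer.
R1

[02] 5d 80 → 0x5d80
  top 6b → 0x17 → lsr [RR]
  rd: (w>>8)&0x3=0x1 → R1
  rs: (w>>6)&0x3=0x2 → R2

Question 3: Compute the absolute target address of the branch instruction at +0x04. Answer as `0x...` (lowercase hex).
0x833e

@+04  big-endian(57 fc) = 0x57fc
  opcode bits[15:10]=0x15: bne/J
  imm: (w>>0)&0x3ff=0x3fc (s10→-4) → #-4
  target = base 0x833c + off 0x04 + 2 + imm -4 = 0x833e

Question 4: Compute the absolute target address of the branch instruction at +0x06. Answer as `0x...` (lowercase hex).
off 0x06: read 30 02 as big → 0x3002
  opcode bits[15:10]=0xc: jsr/J
  imm: (w>>0)&0x3ff=0x2 → #2
  target = base 0x833c + off 0x06 + 2 + imm 2 = 0x8346

0x8346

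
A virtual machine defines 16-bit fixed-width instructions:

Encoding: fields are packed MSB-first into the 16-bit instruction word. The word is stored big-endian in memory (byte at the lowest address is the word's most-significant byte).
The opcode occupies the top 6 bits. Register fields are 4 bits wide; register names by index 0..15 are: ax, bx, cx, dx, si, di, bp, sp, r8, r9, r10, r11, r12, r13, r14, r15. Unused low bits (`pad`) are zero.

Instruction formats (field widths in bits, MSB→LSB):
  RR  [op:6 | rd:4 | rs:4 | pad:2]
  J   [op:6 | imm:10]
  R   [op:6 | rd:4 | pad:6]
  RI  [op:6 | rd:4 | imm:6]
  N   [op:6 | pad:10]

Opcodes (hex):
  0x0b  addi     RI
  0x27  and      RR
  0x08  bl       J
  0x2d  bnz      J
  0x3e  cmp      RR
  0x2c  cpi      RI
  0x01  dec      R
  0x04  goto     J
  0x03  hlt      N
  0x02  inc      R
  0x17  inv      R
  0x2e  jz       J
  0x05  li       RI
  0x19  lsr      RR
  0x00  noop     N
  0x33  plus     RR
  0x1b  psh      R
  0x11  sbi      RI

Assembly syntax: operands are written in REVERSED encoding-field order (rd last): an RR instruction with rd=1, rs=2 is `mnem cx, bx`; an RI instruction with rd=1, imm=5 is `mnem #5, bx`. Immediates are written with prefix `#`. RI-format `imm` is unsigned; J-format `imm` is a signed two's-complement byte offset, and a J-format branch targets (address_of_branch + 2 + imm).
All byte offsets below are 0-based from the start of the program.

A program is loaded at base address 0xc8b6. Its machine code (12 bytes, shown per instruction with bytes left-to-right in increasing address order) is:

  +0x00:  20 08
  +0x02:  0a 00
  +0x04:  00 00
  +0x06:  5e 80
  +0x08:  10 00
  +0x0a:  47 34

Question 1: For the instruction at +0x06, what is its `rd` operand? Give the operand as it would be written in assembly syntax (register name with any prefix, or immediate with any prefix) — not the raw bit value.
@+06  big-endian(5e 80) = 0x5e80
  top 6b → 0x17 → inv [R]
  rd@[9:6]=0xa ⇒ r10

r10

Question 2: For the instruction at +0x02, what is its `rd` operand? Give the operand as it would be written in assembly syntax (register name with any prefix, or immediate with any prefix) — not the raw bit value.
r8

@+02  big-endian(0a 00) = 0x0a00
  opcode bits[15:10]=0x2: inc/R
  [9:6] rd=8 = r8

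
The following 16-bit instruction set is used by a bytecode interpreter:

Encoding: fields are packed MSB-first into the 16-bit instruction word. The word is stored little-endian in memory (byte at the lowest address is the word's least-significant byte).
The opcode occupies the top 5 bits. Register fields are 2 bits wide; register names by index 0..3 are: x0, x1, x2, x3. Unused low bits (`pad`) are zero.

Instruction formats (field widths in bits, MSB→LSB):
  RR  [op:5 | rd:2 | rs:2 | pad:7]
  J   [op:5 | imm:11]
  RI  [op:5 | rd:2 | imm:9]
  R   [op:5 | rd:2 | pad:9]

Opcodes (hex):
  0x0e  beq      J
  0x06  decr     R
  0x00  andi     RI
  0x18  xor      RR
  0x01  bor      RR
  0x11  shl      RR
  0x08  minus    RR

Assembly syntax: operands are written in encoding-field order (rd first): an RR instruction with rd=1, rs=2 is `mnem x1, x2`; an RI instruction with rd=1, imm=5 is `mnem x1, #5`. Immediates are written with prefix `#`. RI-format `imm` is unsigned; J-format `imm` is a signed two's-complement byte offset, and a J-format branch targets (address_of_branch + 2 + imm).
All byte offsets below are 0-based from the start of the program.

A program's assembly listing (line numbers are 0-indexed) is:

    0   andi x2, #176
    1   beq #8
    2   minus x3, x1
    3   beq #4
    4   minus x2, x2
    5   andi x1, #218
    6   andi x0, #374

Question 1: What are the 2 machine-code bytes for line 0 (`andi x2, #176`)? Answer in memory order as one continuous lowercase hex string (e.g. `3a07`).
b004

L0: andi op=0x0:5|rd=2:2|imm=176:9 ⇒ 0x04b0 ⇒ little b0 04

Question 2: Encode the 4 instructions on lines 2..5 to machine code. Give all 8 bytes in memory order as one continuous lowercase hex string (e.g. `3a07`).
2. minus fields op=0x8:5|rd=3:2|rs=1:2|pad=0:7 → word 4680h → 80 46
3. beq fields op=0xe:5|imm=4:11 → word 7004h → 04 70
4. minus fields op=0x8:5|rd=2:2|rs=2:2|pad=0:7 → word 4500h → 00 45
5. andi fields op=0x0:5|rd=1:2|imm=218:9 → word 02dah → da 02

804604700045da02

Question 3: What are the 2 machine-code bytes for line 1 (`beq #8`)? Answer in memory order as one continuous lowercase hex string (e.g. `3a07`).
0870

1. beq fields op=0xe:5|imm=8:11 → word 7008h → 08 70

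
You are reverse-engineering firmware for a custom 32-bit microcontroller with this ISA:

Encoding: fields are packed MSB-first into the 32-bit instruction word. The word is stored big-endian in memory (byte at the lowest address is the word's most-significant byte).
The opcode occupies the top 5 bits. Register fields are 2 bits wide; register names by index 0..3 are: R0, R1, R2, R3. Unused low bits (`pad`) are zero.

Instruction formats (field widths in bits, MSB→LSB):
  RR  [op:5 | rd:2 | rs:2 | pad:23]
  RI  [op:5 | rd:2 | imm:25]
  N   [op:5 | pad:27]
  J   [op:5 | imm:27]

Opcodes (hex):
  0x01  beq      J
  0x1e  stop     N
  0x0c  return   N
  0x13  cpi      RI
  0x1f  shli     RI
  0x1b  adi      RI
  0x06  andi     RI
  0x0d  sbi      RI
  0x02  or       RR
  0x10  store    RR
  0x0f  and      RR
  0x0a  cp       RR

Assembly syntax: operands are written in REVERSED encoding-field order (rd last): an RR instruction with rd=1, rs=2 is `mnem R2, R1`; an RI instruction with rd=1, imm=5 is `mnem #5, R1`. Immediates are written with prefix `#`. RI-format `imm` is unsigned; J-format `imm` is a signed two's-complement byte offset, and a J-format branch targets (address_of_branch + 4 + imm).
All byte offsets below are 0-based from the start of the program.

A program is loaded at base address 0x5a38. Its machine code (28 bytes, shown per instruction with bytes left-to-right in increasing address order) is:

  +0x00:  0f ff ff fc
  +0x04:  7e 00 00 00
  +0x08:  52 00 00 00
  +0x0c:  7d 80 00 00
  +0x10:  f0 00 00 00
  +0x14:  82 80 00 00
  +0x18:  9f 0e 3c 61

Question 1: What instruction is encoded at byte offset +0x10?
off 0x10: read f0 00 00 00 as big → 0xf0000000
  top 5b → 0x1e → stop [N]

stop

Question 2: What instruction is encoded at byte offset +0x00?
beq #-4

@+00  big-endian(0f ff ff fc) = 0x0ffffffc
  top 5b → 0x1 → beq [J]
  [26:0] imm=134217724 (s27→-4) = #-4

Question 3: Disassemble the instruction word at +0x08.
+0x08: 52 00 00 00 ⇒ word 0x52000000 (big)
  opcode bits[31:27]=0xa: cp/RR
  rd: (w>>25)&0x3=0x1 → R1
  rs: (w>>23)&0x3=0x0 → R0

cp R0, R1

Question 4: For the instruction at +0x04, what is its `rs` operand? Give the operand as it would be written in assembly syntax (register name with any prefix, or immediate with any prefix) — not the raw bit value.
[04] 7e 00 00 00 → 0x7e000000
  opcode bits[31:27]=0xf: and/RR
  rd@[26:25]=0x3 ⇒ R3
  rs@[24:23]=0x0 ⇒ R0

R0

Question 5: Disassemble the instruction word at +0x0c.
+0x0c: 7d 80 00 00 ⇒ word 0x7d800000 (big)
  op=0x7d800000>>27=0xf ⇒ and (RR)
  rd@[26:25]=0x2 ⇒ R2
  rs@[24:23]=0x3 ⇒ R3

and R3, R2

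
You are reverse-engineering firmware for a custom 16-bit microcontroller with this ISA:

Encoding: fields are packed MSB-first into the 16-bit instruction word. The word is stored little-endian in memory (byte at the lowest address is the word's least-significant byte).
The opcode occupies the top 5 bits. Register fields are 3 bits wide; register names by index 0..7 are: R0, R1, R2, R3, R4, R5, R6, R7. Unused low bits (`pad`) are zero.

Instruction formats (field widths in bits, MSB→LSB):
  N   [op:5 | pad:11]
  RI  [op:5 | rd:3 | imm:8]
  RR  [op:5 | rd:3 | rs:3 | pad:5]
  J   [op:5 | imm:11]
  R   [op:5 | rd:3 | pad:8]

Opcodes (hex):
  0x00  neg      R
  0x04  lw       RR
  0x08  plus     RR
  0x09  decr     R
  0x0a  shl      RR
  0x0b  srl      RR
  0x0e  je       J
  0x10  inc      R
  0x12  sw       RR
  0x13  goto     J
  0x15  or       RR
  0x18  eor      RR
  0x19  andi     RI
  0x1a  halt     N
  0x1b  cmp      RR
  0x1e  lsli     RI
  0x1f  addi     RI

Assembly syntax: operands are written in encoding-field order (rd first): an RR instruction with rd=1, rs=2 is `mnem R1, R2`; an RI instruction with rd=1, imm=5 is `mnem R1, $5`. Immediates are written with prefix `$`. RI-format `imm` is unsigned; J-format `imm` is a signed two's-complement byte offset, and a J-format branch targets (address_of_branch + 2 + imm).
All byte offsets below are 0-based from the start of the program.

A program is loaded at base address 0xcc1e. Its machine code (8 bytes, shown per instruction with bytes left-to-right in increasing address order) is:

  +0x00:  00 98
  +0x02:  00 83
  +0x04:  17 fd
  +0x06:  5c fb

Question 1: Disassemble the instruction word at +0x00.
[00] 00 98 → 0x9800
  op=0x9800>>11=0x13 ⇒ goto (J)
  imm: (w>>0)&0x7ff=0x0 → $0

goto $0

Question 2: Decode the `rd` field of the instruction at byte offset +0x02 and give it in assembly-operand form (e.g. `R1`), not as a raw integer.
R3

off 0x02: read 00 83 as little → 0x8300
  opcode bits[15:11]=0x10: inc/R
  rd: (w>>8)&0x7=0x3 → R3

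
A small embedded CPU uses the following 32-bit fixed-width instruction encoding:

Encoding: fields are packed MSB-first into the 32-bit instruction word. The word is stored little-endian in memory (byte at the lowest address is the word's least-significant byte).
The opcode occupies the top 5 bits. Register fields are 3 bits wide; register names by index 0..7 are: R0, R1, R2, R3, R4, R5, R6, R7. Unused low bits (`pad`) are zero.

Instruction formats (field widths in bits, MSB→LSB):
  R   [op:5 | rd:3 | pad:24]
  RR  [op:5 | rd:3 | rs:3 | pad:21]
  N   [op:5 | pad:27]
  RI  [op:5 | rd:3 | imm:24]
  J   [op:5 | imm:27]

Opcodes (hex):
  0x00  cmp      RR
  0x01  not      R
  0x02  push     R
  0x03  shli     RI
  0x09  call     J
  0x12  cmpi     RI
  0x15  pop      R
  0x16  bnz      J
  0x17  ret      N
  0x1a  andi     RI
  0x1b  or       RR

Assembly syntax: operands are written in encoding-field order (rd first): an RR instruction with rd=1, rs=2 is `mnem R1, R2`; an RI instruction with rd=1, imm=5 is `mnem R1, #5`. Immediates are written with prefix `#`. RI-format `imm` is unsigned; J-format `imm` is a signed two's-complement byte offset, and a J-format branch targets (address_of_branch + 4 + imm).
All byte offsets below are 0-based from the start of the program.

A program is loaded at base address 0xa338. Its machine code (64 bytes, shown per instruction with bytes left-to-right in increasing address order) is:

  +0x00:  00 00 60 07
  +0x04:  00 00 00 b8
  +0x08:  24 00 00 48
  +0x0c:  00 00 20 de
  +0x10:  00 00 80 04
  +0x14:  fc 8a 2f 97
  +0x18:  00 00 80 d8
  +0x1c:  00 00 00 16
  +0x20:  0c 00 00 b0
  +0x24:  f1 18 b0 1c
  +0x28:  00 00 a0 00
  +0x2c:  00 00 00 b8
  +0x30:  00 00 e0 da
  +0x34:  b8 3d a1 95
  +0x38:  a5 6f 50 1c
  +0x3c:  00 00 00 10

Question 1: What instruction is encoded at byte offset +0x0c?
or R6, R1

[0c] 00 00 20 de → 0xde200000
  op=0xde200000>>27=0x1b ⇒ or (RR)
  rd@[26:24]=0x6 ⇒ R6
  rs@[23:21]=0x1 ⇒ R1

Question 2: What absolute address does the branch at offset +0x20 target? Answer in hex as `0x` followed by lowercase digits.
@+20  little-endian(0c 00 00 b0) = 0xb000000c
  top 5b → 0x16 → bnz [J]
  imm@[26:0]=0xc ⇒ #12
  target = base 0xa338 + off 0x20 + 4 + imm 12 = 0xa368

0xa368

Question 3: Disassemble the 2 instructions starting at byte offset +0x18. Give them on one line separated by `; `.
or R0, R4; push R6

+0x18: 00 00 80 d8 ⇒ word 0xd8800000 (little)
  opcode bits[31:27]=0x1b: or/RR
  rd@[26:24]=0x0 ⇒ R0
  rs@[23:21]=0x4 ⇒ R4
+0x1c: 00 00 00 16 ⇒ word 0x16000000 (little)
  opcode bits[31:27]=0x2: push/R
  rd@[26:24]=0x6 ⇒ R6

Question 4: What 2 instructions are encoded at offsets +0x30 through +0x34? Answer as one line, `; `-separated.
off 0x30: read 00 00 e0 da as little → 0xdae00000
  op=0xdae00000>>27=0x1b ⇒ or (RR)
  [26:24] rd=2 = R2
  [23:21] rs=7 = R7
off 0x34: read b8 3d a1 95 as little → 0x95a13db8
  op=0x95a13db8>>27=0x12 ⇒ cmpi (RI)
  [26:24] rd=5 = R5
  [23:0] imm=10567096 = #10567096

or R2, R7; cmpi R5, #10567096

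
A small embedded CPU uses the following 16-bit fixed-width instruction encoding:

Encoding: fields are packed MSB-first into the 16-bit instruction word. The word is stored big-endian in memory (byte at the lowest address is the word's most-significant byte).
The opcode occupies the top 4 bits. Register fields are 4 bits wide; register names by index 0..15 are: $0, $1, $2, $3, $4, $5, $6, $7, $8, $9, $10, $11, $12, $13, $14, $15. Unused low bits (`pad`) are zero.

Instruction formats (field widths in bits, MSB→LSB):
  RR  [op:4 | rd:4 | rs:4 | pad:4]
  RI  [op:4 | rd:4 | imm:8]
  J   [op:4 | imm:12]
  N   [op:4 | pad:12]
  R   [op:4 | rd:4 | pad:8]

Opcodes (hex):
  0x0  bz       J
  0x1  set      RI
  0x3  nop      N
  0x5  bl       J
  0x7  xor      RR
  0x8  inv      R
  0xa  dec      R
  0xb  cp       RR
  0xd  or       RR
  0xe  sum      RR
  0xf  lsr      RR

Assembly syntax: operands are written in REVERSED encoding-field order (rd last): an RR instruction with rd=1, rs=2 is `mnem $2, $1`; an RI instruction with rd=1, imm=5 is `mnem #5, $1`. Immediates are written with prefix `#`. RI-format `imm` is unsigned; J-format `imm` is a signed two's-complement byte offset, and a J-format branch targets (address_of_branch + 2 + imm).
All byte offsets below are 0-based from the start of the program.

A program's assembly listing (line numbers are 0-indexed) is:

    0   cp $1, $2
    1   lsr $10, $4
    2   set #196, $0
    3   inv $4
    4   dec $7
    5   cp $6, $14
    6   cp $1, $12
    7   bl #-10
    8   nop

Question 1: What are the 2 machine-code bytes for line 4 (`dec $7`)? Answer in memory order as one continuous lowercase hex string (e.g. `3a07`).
a700

4. dec fields op=0xa:4|rd=7:4|pad=0:8 → word a700h → a7 00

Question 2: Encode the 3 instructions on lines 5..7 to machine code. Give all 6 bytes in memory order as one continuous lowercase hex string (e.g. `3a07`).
be60bc105ff6

5. cp fields op=0xb:4|rd=14:4|rs=6:4|pad=0:4 → word be60h → be 60
6. cp fields op=0xb:4|rd=12:4|rs=1:4|pad=0:4 → word bc10h → bc 10
7. bl fields op=0x5:4|imm=-10:12 → word 5ff6h → 5f f6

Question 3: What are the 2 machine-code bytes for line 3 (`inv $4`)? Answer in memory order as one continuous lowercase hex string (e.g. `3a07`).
line 3 (inv): pack op=0x8:4|rd=4:4|pad=0:8 = 0x8400; big→ 84 00

8400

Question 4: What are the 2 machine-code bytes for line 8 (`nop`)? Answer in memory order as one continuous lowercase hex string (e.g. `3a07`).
line 8 (nop): pack op=0x3:4|pad=0:12 = 0x3000; big→ 30 00

3000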